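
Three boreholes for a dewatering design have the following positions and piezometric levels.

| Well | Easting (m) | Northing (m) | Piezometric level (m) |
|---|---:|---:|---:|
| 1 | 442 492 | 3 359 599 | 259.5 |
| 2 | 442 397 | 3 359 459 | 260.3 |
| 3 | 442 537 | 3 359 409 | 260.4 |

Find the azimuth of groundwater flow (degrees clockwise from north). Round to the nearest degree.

Three-point gradient (reference 1): Δ to 2 = (-95, -140, +0.8), Δ to 3 = (45, -190, +0.9).
∂h/∂x = -0.001068, ∂h/∂y = -0.004990 (det = 24350).
Flow direction (−∇h) has components (+0.001068 E, +0.004990 N).
Azimuth = atan2(E, N) = atan2(+0.001068, +0.004990) = 12.1° ≈ 012°.

012°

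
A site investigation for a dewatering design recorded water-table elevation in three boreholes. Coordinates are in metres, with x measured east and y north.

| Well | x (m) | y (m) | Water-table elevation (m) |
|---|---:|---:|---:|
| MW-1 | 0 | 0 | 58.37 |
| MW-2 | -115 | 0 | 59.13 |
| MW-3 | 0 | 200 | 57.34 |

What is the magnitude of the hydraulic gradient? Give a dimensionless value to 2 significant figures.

0.0084

∂h/∂x = (59.13 − 58.37) / (-115 − 0) = -0.006609
∂h/∂y = (57.34 − 58.37) / (200 − 0) = -0.005150
|∇h| = √(-0.006609² + -0.005150²) = 0.008379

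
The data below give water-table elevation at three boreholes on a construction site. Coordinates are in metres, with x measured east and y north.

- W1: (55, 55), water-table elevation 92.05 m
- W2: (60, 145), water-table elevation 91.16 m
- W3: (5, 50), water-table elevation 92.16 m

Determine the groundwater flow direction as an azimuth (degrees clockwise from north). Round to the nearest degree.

007°

Three-point gradient (reference W1): Δ to W2 = (5, 90, -0.89), Δ to W3 = (-50, -5, +0.11).
∂h/∂x = -0.001218, ∂h/∂y = -0.009821 (det = 4475).
Flow direction (−∇h) has components (+0.001218 E, +0.009821 N).
Azimuth = atan2(E, N) = atan2(+0.001218, +0.009821) = 7.1° ≈ 007°.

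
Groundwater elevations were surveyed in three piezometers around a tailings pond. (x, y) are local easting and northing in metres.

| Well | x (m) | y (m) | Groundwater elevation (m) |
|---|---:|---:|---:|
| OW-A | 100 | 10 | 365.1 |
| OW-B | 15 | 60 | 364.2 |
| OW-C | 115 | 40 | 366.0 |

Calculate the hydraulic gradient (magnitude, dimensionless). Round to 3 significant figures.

Taking OW-A as reference: OW-B−OW-A = (-85, 50, -0.9); OW-C−OW-A = (15, 30, +0.9).
Determinant of the coordinate differences = (-85)·30 − 15·50 = -3300.
∂h/∂x = [(-0.9)·30 − (+0.9)·50] / -3300 = +0.02182
∂h/∂y = [(-85)·(+0.9) − 15·(-0.9)] / -3300 = +0.01909
|∇h| = √(0.02182² + 0.01909²) = 0.02899

0.0290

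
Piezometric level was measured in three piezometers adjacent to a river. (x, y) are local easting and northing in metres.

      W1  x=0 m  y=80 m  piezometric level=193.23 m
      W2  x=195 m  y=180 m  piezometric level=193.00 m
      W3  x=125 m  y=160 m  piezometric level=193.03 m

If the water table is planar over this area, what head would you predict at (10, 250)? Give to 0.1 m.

Differences from W1: to W2 (Δx, Δy, Δh) = (195, 100, -0.23); to W3 = (125, 80, -0.20).
Solve a·Δx + b·Δy = Δh: det = 195·80 − 125·100 = 3100.
∂h/∂x = [(-0.23)·80 − (-0.20)·100] / 3100 = +0.0005161
∂h/∂y = [195·(-0.20) − 125·(-0.23)] / 3100 = -0.003306
h(10, 250) = 193.23 + (+0.0005161)·(10) + (-0.003306)·(170) = 193.23 +0.005 -0.562 = 192.673 m.

192.7 m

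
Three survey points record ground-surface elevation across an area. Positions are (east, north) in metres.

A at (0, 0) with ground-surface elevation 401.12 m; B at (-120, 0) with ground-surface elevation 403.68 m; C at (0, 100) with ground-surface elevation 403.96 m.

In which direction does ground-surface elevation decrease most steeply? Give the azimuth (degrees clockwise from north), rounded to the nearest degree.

143°

∂z/∂x = (403.68 − 401.12) / (-120 − 0) = -0.02133
∂z/∂y = (403.96 − 401.12) / (100 − 0) = +0.02840
Steepest decrease is along −∇f: components (+0.02133 E, -0.02840 N).
Azimuth = atan2(+0.02133, -0.02840) = 143.1° ≈ 143°.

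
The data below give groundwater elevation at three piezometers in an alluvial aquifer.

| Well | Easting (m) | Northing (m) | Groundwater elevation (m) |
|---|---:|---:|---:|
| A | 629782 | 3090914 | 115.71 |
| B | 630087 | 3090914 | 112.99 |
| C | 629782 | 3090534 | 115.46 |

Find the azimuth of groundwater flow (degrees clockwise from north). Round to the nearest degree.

094°

∂h/∂x = (112.99 − 115.71) / (630087 − 629782) = -0.008918
∂h/∂y = (115.46 − 115.71) / (3090534 − 3090914) = +0.0006579
Flow direction (−∇h) has components (+0.008918 E, -0.0006579 N).
Azimuth = atan2(E, N) = atan2(+0.008918, -0.0006579) = 94.2° ≈ 094°.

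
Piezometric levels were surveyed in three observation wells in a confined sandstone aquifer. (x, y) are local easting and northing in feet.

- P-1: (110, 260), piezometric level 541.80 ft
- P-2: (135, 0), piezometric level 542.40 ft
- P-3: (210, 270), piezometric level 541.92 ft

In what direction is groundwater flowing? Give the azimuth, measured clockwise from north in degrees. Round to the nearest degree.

327°

Differences from P-1: to P-2 (Δx, Δy, Δh) = (25, -260, +0.60); to P-3 = (100, 10, +0.12).
Determinant of the coordinate differences = 25·10 − 100·(-260) = 26250.
∂h/∂x = [(+0.60)·10 − (+0.12)·(-260)] / 26250 = +0.001417
∂h/∂y = [25·(+0.12) − 100·(+0.60)] / 26250 = -0.002171
Flow direction (−∇h) has components (-0.001417 E, +0.002171 N).
Azimuth = atan2(E, N) = atan2(-0.001417, +0.002171) = 326.9° ≈ 327°.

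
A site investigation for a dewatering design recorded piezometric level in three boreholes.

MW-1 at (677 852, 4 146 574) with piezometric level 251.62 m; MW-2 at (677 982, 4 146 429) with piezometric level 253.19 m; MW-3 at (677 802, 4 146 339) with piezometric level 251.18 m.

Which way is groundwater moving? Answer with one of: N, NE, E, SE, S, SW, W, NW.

W

With h = a·x + b·y + c and MW-1 as origin, the differences give:
  130·a + (-145)·b = +1.57
  (-50)·a + (-235)·b = -0.44
Eliminate b (×(-235) and ×(-145), subtract): -37800·a = -432.750 → a = ∂h/∂x = +0.01145
Back-substitute: b = ∂h/∂y = -0.0005635.
Flow = −∇h = (-0.01145 east, +0.0005635 north), which points west.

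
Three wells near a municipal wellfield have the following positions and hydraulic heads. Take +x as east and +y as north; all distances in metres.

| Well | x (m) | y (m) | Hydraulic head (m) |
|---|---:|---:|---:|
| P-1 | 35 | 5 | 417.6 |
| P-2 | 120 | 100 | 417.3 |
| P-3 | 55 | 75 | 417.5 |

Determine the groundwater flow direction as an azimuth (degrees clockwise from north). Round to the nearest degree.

078°

Differences from P-1: to P-2 (Δx, Δy, Δh) = (85, 95, -0.3); to P-3 = (20, 70, -0.1).
Solve a·Δx + b·Δy = Δh: det = 85·70 − 20·95 = 4050.
∂h/∂x = [(-0.3)·70 − (-0.1)·95] / 4050 = -0.002840
∂h/∂y = [85·(-0.1) − 20·(-0.3)] / 4050 = -0.0006173
Flow direction (−∇h) has components (+0.002840 E, +0.0006173 N).
Azimuth = atan2(E, N) = atan2(+0.002840, +0.0006173) = 77.7° ≈ 078°.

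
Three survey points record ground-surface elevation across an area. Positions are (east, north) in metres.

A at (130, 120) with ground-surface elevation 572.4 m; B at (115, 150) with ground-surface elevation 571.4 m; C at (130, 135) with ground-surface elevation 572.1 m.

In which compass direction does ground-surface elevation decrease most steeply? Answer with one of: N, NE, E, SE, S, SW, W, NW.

Differences from A: to B (Δx, Δy, Δh) = (-15, 30, -1.0); to C = (0, 15, -0.3).
Solve a·Δx + b·Δy = Δz: det = (-15)·15 − 0·30 = -225.
∂z/∂x = [(-1.0)·15 − (-0.3)·30] / -225 = +0.02667
∂z/∂y = [(-15)·(-0.3) − 0·(-1.0)] / -225 = -0.02000
Steepest decrease is along −∇f = (-0.02667 E, +0.02000 N) → northwest.

NW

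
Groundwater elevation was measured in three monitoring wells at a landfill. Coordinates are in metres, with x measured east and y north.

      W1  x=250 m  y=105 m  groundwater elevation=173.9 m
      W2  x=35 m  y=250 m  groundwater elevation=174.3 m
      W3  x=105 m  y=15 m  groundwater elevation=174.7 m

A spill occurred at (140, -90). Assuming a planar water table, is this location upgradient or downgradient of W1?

upgradient

Differences from W1: to W2 (Δx, Δy, Δh) = (-215, 145, +0.4); to W3 = (-145, -90, +0.8).
Determinant of the coordinate differences = (-215)·(-90) − (-145)·145 = 40375.
∂h/∂x = [(+0.4)·(-90) − (+0.8)·145] / 40375 = -0.003765
∂h/∂y = [(-215)·(+0.8) − (-145)·(+0.4)] / 40375 = -0.002824
Head at (140, -90) = 173.9 + (-0.003765)·(-110) + (-0.002824)·(-195) = 174.86 m.
That is higher than the 173.9 m at W1, so the point is upgradient.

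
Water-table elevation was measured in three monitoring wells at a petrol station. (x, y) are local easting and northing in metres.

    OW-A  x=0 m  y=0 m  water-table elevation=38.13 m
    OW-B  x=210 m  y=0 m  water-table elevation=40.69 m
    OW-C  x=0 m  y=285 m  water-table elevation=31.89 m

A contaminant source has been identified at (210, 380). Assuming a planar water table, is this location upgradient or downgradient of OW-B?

∂h/∂x = (40.69 − 38.13) / (210 − 0) = +0.01219
∂h/∂y = (31.89 − 38.13) / (285 − 0) = -0.02189
Head at (210, 380) = 38.13 + (+0.01219)·(210) + (-0.02189)·(380) = 32.37 m.
That is lower than the 40.69 m at OW-B, so the point is downgradient.

downgradient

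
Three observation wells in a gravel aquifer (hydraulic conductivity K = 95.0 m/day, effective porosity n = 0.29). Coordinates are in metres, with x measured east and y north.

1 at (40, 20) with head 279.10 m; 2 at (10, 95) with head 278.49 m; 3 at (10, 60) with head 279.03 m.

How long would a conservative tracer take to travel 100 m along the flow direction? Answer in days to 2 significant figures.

13 days

With h = a·x + b·y + c and 1 as origin, the differences give:
  (-30)·a + 75·b = -0.61
  (-30)·a + 40·b = -0.07
Eliminate b (×40 and ×75, subtract): 1050·a = -19.150 → a = ∂h/∂x = -0.01824
Back-substitute: b = ∂h/∂y = -0.01543.
|∇h| = √(-0.01824² + -0.01543²) = 0.02389
Seepage velocity v = K·i/n = 95.0 × 0.02389 / 0.29 = 7.826 m/day.
t = 100 / 7.826 = 12.78 days.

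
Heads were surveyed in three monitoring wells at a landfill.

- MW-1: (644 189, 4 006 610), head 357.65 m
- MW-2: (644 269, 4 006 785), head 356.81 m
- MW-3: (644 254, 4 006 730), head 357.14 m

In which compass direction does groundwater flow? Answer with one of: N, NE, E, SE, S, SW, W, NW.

NW

With h = a·x + b·y + c and MW-1 as origin, the differences give:
  80·a + 175·b = -0.84
  65·a + 120·b = -0.51
Eliminate b (×120 and ×175, subtract): -1775·a = -11.550 → a = ∂h/∂x = +0.006507
Back-substitute: b = ∂h/∂y = -0.007775.
Flow = −∇h = (-0.006507 east, +0.007775 north), which points northwest.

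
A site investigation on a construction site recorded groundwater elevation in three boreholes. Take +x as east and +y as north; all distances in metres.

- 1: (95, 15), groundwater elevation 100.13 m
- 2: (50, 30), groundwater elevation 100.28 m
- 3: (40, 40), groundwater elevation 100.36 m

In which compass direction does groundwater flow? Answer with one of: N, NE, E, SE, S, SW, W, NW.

With h = a·x + b·y + c and 1 as origin, the differences give:
  (-45)·a + 15·b = +0.15
  (-55)·a + 25·b = +0.23
Eliminate b (×25 and ×15, subtract): -300·a = 0.300 → a = ∂h/∂x = -0.001000
Back-substitute: b = ∂h/∂y = +0.007000.
Flow = −∇h = (+0.001000 east, -0.007000 north), which points south.

S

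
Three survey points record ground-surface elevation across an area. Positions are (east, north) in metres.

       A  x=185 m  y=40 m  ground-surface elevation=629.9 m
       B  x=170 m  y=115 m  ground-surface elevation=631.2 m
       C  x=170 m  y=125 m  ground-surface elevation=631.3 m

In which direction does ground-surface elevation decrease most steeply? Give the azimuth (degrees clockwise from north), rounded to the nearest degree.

With z = a·x + b·y + c and A as origin, the differences give:
  (-15)·a + 75·b = +1.3
  (-15)·a + 85·b = +1.4
Eliminate b (×85 and ×75, subtract): -150·a = 5.50 → a = ∂z/∂x = -0.03667
Back-substitute: b = ∂z/∂y = +0.010000.
Steepest decrease is along −∇f: components (+0.03667 E, -0.010000 N).
Azimuth = atan2(+0.03667, -0.010000) = 105.3° ≈ 105°.

105°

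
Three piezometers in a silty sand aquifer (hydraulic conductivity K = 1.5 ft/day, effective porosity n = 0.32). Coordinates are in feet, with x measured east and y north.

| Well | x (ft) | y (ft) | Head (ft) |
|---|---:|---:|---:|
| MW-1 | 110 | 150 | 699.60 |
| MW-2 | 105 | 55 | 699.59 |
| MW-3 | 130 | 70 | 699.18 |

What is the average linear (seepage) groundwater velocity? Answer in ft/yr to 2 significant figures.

29 ft/yr

Three-point gradient (reference MW-1): Δ to MW-2 = (-5, -95, -0.01), Δ to MW-3 = (20, -80, -0.42).
∂h/∂x = -0.01700, ∂h/∂y = +0.001000 (det = 2300).
|∇h| = √(-0.01700² + 0.001000²) = 0.01703
Seepage velocity v = K·i/n = 1.5 × 0.01703 / 0.32 = 0.07983 ft/day = 29.16 ft/yr.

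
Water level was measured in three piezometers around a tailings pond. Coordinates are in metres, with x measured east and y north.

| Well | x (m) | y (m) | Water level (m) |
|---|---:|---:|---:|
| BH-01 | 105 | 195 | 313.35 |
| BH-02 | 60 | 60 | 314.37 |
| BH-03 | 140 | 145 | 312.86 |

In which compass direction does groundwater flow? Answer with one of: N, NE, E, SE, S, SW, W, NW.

E

Three-point gradient (reference BH-01): Δ to BH-02 = (-45, -135, +1.02), Δ to BH-03 = (35, -50, -0.49).
∂h/∂x = -0.01680, ∂h/∂y = -0.001957 (det = 6975).
Flow = −∇h = (+0.01680 east, +0.001957 north), which points east.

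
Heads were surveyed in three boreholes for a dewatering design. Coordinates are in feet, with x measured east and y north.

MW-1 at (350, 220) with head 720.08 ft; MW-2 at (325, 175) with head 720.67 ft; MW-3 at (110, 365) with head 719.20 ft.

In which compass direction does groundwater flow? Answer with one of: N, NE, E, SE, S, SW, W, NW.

With h = a·x + b·y + c and MW-1 as origin, the differences give:
  (-25)·a + (-45)·b = +0.59
  (-240)·a + 145·b = -0.88
Eliminate b (×145 and ×(-45), subtract): -14425·a = 45.950 → a = ∂h/∂x = -0.003185
Back-substitute: b = ∂h/∂y = -0.01134.
Flow = −∇h = (+0.003185 east, +0.01134 north), which points north.

N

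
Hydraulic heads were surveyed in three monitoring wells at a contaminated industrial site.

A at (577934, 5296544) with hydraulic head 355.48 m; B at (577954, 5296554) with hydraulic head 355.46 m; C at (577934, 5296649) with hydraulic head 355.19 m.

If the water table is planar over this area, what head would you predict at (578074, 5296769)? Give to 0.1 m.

Differences from A: to B (Δx, Δy, Δh) = (20, 10, -0.02); to C = (0, 105, -0.29).
Determinant of the coordinate differences = 20·105 − 0·10 = 2100.
∂h/∂x = [(-0.02)·105 − (-0.29)·10] / 2100 = +0.0003810
∂h/∂y = [20·(-0.29) − 0·(-0.02)] / 2100 = -0.002762
h(578074, 5296769) = 355.48 + (+0.0003810)·(140) + (-0.002762)·(225) = 355.48 +0.053 -0.621 = 354.912 m.

354.9 m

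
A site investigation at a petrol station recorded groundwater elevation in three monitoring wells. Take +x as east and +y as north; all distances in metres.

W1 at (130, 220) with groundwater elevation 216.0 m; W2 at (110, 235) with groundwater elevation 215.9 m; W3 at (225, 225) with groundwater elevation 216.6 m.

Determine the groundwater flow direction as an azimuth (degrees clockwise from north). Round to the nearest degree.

Taking W1 as reference: W2−W1 = (-20, 15, -0.1); W3−W1 = (95, 5, +0.6).
Solve a·Δx + b·Δy = Δh: det = (-20)·5 − 95·15 = -1525.
∂h/∂x = [(-0.1)·5 − (+0.6)·15] / -1525 = +0.006230
∂h/∂y = [(-20)·(+0.6) − 95·(-0.1)] / -1525 = +0.001639
Flow direction (−∇h) has components (-0.006230 E, -0.001639 N).
Azimuth = atan2(E, N) = atan2(-0.006230, -0.001639) = 255.3° ≈ 255°.

255°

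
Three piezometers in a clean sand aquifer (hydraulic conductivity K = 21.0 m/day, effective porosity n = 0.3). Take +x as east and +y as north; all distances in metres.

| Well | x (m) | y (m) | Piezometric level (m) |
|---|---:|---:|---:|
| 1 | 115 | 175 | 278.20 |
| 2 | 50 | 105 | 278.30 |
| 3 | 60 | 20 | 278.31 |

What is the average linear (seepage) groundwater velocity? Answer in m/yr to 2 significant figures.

With h = a·x + b·y + c and 1 as origin, the differences give:
  (-65)·a + (-70)·b = +0.10
  (-55)·a + (-155)·b = +0.11
Eliminate b (×(-155) and ×(-70), subtract): 6225·a = -7.800 → a = ∂h/∂x = -0.001253
Back-substitute: b = ∂h/∂y = -0.0002651.
|∇h| = √(-0.001253² + -0.0002651²) = 0.001281
Seepage velocity v = K·i/n = 21.0 × 0.001281 / 0.3 = 0.08967 m/day = 32.75 m/yr.

33 m/yr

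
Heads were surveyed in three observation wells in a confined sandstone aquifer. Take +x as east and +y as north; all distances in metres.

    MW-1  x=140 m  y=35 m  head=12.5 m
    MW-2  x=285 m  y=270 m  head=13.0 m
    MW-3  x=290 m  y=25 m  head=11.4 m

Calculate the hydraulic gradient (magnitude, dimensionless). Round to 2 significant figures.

0.0094

Three-point gradient (reference MW-1): Δ to MW-2 = (145, 235, +0.5), Δ to MW-3 = (150, -10, -1.1).
∂h/∂x = -0.006907, ∂h/∂y = +0.006390 (det = -36700).
|∇h| = √(-0.006907² + 0.006390²) = 0.00941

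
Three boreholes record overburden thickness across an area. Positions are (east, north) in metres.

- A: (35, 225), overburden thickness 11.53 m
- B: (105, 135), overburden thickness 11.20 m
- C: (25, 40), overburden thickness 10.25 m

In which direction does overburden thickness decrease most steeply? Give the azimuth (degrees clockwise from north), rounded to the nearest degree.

With d = a·x + b·y + c and A as origin, the differences give:
  70·a + (-90)·b = -0.33
  (-10)·a + (-185)·b = -1.28
Eliminate b (×(-185) and ×(-90), subtract): -13850·a = -54.150 → a = ∂d/∂x = +0.003910
Back-substitute: b = ∂d/∂y = +0.006708.
Steepest decrease is along −∇f: components (-0.003910 E, -0.006708 N).
Azimuth = atan2(-0.003910, -0.006708) = 210.2° ≈ 210°.

210°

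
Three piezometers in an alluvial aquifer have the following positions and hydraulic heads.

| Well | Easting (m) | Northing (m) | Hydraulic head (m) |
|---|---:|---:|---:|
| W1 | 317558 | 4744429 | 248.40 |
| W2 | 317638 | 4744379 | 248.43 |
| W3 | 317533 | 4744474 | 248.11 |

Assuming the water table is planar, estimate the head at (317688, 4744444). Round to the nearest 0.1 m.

247.5 m

With h = a·x + b·y + c and W1 as origin, the differences give:
  80·a + (-50)·b = +0.03
  (-25)·a + 45·b = -0.29
Eliminate b (×45 and ×(-50), subtract): 2350·a = -13.150 → a = ∂h/∂x = -0.005596
Back-substitute: b = ∂h/∂y = -0.009553.
h(317688, 4744444) = 248.40 + (-0.005596)·(130) + (-0.009553)·(15) = 248.40 -0.727 -0.143 = 247.529 m.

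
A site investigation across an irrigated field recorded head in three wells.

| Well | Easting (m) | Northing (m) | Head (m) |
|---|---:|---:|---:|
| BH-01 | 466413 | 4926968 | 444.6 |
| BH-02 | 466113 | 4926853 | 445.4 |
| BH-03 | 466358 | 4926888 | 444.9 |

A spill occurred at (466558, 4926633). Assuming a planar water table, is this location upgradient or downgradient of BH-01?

upgradient

Taking BH-01 as reference: BH-02−BH-01 = (-300, -115, +0.8); BH-03−BH-01 = (-55, -80, +0.3).
Determinant of the coordinate differences = (-300)·(-80) − (-55)·(-115) = 17675.
∂h/∂x = [(+0.8)·(-80) − (+0.3)·(-115)] / 17675 = -0.001669
∂h/∂y = [(-300)·(+0.3) − (-55)·(+0.8)] / 17675 = -0.002603
Head at (466558, 4926633) = 444.6 + (-0.001669)·(145) + (-0.002603)·(-335) = 445.23 m.
That is higher than the 444.6 m at BH-01, so the point is upgradient.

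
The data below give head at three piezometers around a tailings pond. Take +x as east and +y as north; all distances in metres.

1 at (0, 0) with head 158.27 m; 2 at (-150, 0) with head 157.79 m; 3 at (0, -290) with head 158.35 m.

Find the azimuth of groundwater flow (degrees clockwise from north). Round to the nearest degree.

275°

∂h/∂x = (157.79 − 158.27) / (-150 − 0) = +0.003200
∂h/∂y = (158.35 − 158.27) / (-290 − 0) = -0.0002759
Flow direction (−∇h) has components (-0.003200 E, +0.0002759 N).
Azimuth = atan2(E, N) = atan2(-0.003200, +0.0002759) = 274.9° ≈ 275°.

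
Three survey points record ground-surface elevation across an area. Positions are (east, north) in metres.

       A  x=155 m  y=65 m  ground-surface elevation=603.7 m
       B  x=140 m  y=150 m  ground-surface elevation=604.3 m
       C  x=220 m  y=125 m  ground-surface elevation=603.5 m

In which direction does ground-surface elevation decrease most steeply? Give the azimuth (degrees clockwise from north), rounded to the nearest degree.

With z = a·x + b·y + c and A as origin, the differences give:
  (-15)·a + 85·b = +0.6
  65·a + 60·b = -0.2
Eliminate b (×60 and ×85, subtract): -6425·a = 53.00 → a = ∂z/∂x = -0.008249
Back-substitute: b = ∂z/∂y = +0.005603.
Steepest decrease is along −∇f: components (+0.008249 E, -0.005603 N).
Azimuth = atan2(+0.008249, -0.005603) = 124.2° ≈ 124°.

124°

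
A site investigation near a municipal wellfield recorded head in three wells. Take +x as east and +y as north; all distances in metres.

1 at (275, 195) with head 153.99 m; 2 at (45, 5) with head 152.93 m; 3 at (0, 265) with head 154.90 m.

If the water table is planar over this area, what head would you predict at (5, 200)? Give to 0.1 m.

154.4 m

Taking 1 as reference: 2−1 = (-230, -190, -1.06); 3−1 = (-275, 70, +0.91).
Solve a·Δx + b·Δy = Δh: det = (-230)·70 − (-275)·(-190) = -68350.
∂h/∂x = [(-1.06)·70 − (+0.91)·(-190)] / -68350 = -0.001444
∂h/∂y = [(-230)·(+0.91) − (-275)·(-1.06)] / -68350 = +0.007327
h(5, 200) = 153.99 + (-0.001444)·(-270) + (+0.007327)·(5) = 153.99 +0.390 +0.037 = 154.417 m.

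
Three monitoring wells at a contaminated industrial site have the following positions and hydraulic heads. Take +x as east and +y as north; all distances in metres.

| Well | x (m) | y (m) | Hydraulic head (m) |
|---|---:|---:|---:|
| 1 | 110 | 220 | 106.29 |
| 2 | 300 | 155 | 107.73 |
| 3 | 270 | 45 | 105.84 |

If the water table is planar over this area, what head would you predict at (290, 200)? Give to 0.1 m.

108.2 m

Three-point gradient (reference 1): Δ to 2 = (190, -65, +1.44), Δ to 3 = (160, -175, -0.45).
∂h/∂x = +0.01231, ∂h/∂y = +0.01382 (det = -22850).
h(290, 200) = 106.29 + (+0.01231)·(180) + (+0.01382)·(-20) = 106.29 +2.216 -0.276 = 108.229 m.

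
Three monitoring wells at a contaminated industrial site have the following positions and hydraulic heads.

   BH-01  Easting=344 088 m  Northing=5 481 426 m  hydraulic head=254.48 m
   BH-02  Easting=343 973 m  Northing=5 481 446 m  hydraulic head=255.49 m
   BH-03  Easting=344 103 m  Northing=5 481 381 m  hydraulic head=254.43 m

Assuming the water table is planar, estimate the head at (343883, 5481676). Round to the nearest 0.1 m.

255.9 m

With h = a·x + b·y + c and BH-01 as origin, the differences give:
  (-115)·a + 20·b = +1.01
  15·a + (-45)·b = -0.05
Eliminate b (×(-45) and ×20, subtract): 4875·a = -44.450 → a = ∂h/∂x = -0.009118
Back-substitute: b = ∂h/∂y = -0.001928.
h(343883, 5481676) = 254.48 + (-0.009118)·(-205) + (-0.001928)·(250) = 254.48 +1.869 -0.482 = 255.867 m.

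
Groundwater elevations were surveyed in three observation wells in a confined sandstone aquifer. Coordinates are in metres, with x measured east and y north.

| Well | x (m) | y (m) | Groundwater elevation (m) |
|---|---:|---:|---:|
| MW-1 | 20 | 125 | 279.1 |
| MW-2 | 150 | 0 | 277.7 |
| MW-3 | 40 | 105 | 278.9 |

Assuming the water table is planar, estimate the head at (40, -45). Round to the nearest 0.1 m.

Differences from MW-1: to MW-2 (Δx, Δy, Δh) = (130, -125, -1.4); to MW-3 = (20, -20, -0.2).
Solve a·Δx + b·Δy = Δh: det = 130·(-20) − 20·(-125) = -100.
∂h/∂x = [(-1.4)·(-20) − (-0.2)·(-125)] / -100 = -0.03000
∂h/∂y = [130·(-0.2) − 20·(-1.4)] / -100 = -0.02000
h(40, -45) = 279.1 + (-0.03000)·(20) + (-0.02000)·(-170) = 279.1 -0.600 +3.400 = 281.900 m.

281.9 m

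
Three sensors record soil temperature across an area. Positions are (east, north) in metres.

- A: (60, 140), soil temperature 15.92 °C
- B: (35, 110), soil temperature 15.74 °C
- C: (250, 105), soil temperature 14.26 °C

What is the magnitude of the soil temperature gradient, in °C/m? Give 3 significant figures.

Differences from A: to B (Δx, Δy, Δh) = (-25, -30, -0.18); to C = (190, -35, -1.66).
Determinant of the coordinate differences = (-25)·(-35) − 190·(-30) = 6575.
∂T/∂x = [(-0.18)·(-35) − (-1.66)·(-30)] / 6575 = -0.006616
∂T/∂y = [(-25)·(-1.66) − 190·(-0.18)] / 6575 = +0.01151
|∇f| = √(-0.006616² + 0.01151²) = 0.01328 °C/m

0.0133 °C/m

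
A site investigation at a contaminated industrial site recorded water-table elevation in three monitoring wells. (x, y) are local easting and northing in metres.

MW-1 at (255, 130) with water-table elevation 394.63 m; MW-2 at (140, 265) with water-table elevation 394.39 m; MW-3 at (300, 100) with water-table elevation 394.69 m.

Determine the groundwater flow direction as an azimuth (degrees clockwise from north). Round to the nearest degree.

347°

Taking MW-1 as reference: MW-2−MW-1 = (-115, 135, -0.24); MW-3−MW-1 = (45, -30, +0.06).
Determinant of the coordinate differences = (-115)·(-30) − 45·135 = -2625.
∂h/∂x = [(-0.24)·(-30) − (+0.06)·135] / -2625 = +0.0003429
∂h/∂y = [(-115)·(+0.06) − 45·(-0.24)] / -2625 = -0.001486
Flow direction (−∇h) has components (-0.0003429 E, +0.001486 N).
Azimuth = atan2(E, N) = atan2(-0.0003429, +0.001486) = 347.0° ≈ 347°.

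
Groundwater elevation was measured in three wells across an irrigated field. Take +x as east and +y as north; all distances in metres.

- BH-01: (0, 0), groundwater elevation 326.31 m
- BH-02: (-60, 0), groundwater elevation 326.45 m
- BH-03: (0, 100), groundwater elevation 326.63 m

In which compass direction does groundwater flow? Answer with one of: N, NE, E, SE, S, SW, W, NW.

∂h/∂x = (326.45 − 326.31) / (-60 − 0) = -0.002333
∂h/∂y = (326.63 − 326.31) / (100 − 0) = +0.003200
Flow = −∇h = (+0.002333 east, -0.003200 north), which points southeast.

SE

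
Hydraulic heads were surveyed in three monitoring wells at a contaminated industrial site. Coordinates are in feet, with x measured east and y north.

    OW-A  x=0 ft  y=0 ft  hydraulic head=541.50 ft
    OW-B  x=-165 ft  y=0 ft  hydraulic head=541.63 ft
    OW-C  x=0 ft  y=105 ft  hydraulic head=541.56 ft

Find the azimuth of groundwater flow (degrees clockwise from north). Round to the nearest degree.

126°

∂h/∂x = (541.63 − 541.50) / (-165 − 0) = -0.0007879
∂h/∂y = (541.56 − 541.50) / (105 − 0) = +0.0005714
Flow direction (−∇h) has components (+0.0007879 E, -0.0005714 N).
Azimuth = atan2(E, N) = atan2(+0.0007879, -0.0005714) = 126.0° ≈ 126°.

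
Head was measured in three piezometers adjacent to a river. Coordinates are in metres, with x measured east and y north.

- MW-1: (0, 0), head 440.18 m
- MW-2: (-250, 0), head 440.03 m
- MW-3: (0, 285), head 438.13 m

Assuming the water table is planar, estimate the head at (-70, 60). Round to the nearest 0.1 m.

∂h/∂x = (440.03 − 440.18) / (-250 − 0) = +0.0006000
∂h/∂y = (438.13 − 440.18) / (285 − 0) = -0.007193
h(-70, 60) = 440.18 + (+0.0006000)·(-70) + (-0.007193)·(60) = 440.18 -0.042 -0.432 = 439.706 m.

439.7 m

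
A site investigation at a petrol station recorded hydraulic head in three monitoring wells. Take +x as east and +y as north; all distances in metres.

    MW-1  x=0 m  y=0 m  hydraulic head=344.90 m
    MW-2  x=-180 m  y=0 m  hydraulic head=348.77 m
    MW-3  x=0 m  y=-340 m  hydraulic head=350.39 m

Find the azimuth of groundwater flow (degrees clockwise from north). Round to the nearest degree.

∂h/∂x = (348.77 − 344.90) / (-180 − 0) = -0.02150
∂h/∂y = (350.39 − 344.90) / (-340 − 0) = -0.01615
Flow direction (−∇h) has components (+0.02150 E, +0.01615 N).
Azimuth = atan2(E, N) = atan2(+0.02150, +0.01615) = 53.1° ≈ 053°.

053°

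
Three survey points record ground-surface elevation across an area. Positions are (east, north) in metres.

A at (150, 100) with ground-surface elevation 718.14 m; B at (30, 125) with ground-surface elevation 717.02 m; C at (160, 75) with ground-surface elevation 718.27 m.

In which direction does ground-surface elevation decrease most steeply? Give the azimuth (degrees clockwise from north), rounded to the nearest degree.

Differences from A: to B (Δx, Δy, Δh) = (-120, 25, -1.12); to C = (10, -25, +0.13).
Determinant of the coordinate differences = (-120)·(-25) − 10·25 = 2750.
∂z/∂x = [(-1.12)·(-25) − (+0.13)·25] / 2750 = +0.009000
∂z/∂y = [(-120)·(+0.13) − 10·(-1.12)] / 2750 = -0.001600
Steepest decrease is along −∇f: components (-0.009000 E, +0.001600 N).
Azimuth = atan2(-0.009000, +0.001600) = 280.1° ≈ 280°.

280°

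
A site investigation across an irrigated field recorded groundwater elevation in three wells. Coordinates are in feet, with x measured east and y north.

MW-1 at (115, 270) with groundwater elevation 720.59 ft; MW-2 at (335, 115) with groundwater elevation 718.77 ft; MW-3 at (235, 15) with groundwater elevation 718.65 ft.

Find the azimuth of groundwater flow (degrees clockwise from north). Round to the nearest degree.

142°

Differences from MW-1: to MW-2 (Δx, Δy, Δh) = (220, -155, -1.82); to MW-3 = (120, -255, -1.94).
Determinant of the coordinate differences = 220·(-255) − 120·(-155) = -37500.
∂h/∂x = [(-1.82)·(-255) − (-1.94)·(-155)] / -37500 = -0.004357
∂h/∂y = [220·(-1.94) − 120·(-1.82)] / -37500 = +0.005557
Flow direction (−∇h) has components (+0.004357 E, -0.005557 N).
Azimuth = atan2(E, N) = atan2(+0.004357, -0.005557) = 141.9° ≈ 142°.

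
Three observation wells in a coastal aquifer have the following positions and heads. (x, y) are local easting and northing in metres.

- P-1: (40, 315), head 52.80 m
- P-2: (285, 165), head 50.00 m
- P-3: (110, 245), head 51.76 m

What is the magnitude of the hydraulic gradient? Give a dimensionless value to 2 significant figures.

Differences from P-1: to P-2 (Δx, Δy, Δh) = (245, -150, -2.80); to P-3 = (70, -70, -1.04).
Solve a·Δx + b·Δy = Δh: det = 245·(-70) − 70·(-150) = -6650.
∂h/∂x = [(-2.80)·(-70) − (-1.04)·(-150)] / -6650 = -0.006015
∂h/∂y = [245·(-1.04) − 70·(-2.80)] / -6650 = +0.008842
|∇h| = √(-0.006015² + 0.008842²) = 0.01069

0.011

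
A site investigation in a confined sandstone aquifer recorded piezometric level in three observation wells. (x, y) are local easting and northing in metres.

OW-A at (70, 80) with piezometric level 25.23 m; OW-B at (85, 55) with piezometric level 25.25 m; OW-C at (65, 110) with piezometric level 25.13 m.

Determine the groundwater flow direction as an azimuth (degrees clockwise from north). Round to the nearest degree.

054°

With h = a·x + b·y + c and OW-A as origin, the differences give:
  15·a + (-25)·b = +0.02
  (-5)·a + 30·b = -0.10
Eliminate b (×30 and ×(-25), subtract): 325·a = -1.900 → a = ∂h/∂x = -0.005846
Back-substitute: b = ∂h/∂y = -0.004308.
Flow direction (−∇h) has components (+0.005846 E, +0.004308 N).
Azimuth = atan2(E, N) = atan2(+0.005846, +0.004308) = 53.6° ≈ 054°.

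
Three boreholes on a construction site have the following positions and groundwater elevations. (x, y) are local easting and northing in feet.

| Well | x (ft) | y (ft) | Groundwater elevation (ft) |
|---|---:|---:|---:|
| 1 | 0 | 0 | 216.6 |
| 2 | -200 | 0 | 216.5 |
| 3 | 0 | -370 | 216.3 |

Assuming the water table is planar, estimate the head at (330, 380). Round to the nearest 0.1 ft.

∂h/∂x = (216.5 − 216.6) / (-200 − 0) = +0.0005000
∂h/∂y = (216.3 − 216.6) / (-370 − 0) = +0.0008108
h(330, 380) = 216.6 + (+0.0005000)·(330) + (+0.0008108)·(380) = 216.6 +0.165 +0.308 = 217.073 ft.

217.1 ft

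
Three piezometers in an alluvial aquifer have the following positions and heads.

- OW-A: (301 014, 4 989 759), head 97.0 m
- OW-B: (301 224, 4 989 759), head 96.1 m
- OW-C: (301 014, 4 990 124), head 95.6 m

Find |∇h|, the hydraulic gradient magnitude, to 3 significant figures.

∂h/∂x = (96.1 − 97.0) / (301224 − 301014) = -0.004286
∂h/∂y = (95.6 − 97.0) / (4990124 − 4989759) = -0.003836
|∇h| = √(-0.004286² + -0.003836²) = 0.005752

0.00575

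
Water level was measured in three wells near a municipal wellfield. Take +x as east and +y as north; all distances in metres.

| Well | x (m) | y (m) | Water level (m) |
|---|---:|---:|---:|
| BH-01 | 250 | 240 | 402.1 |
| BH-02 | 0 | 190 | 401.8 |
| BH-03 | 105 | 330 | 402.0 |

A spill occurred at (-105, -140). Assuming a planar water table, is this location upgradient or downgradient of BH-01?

With h = a·x + b·y + c and BH-01 as origin, the differences give:
  (-250)·a + (-50)·b = -0.3
  (-145)·a + 90·b = -0.1
Eliminate b (×90 and ×(-50), subtract): -29750·a = -32.00 → a = ∂h/∂x = +0.001076
Back-substitute: b = ∂h/∂y = +0.0006218.
Head at (-105, -140) = 402.1 + (+0.001076)·(-355) + (+0.0006218)·(-380) = 401.48 m.
That is lower than the 402.1 m at BH-01, so the point is downgradient.

downgradient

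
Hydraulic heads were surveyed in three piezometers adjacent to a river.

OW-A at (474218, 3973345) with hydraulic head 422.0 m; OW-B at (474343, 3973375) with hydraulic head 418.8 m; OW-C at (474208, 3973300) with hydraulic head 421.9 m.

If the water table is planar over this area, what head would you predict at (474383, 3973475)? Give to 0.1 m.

418.5 m

Differences from OW-A: to OW-B (Δx, Δy, Δh) = (125, 30, -3.2); to OW-C = (-10, -45, -0.1).
Determinant of the coordinate differences = 125·(-45) − (-10)·30 = -5325.
∂h/∂x = [(-3.2)·(-45) − (-0.1)·30] / -5325 = -0.02761
∂h/∂y = [125·(-0.1) − (-10)·(-3.2)] / -5325 = +0.008357
h(474383, 3973475) = 422.0 + (-0.02761)·(165) + (+0.008357)·(130) = 422.0 -4.555 +1.086 = 418.531 m.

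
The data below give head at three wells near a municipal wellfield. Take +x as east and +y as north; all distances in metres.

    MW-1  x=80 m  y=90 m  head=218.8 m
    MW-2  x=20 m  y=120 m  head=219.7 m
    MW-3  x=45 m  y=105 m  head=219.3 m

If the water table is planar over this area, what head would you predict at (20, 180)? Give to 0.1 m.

Taking MW-1 as reference: MW-2−MW-1 = (-60, 30, +0.9); MW-3−MW-1 = (-35, 15, +0.5).
Determinant of the coordinate differences = (-60)·15 − (-35)·30 = 150.
∂h/∂x = [(+0.9)·15 − (+0.5)·30] / 150 = -0.01000
∂h/∂y = [(-60)·(+0.5) − (-35)·(+0.9)] / 150 = +0.010000
h(20, 180) = 218.8 + (-0.01000)·(-60) + (+0.010000)·(90) = 218.8 +0.600 +0.900 = 220.300 m.

220.3 m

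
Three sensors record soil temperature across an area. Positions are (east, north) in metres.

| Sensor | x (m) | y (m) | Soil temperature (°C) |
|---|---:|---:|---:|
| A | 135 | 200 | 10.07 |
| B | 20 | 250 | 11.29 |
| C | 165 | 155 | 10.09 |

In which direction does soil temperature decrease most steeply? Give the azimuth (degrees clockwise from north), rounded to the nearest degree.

With T = a·x + b·y + c and A as origin, the differences give:
  (-115)·a + 50·b = +1.22
  30·a + (-45)·b = +0.02
Eliminate b (×(-45) and ×50, subtract): 3675·a = -55.900 → a = ∂T/∂x = -0.01521
Back-substitute: b = ∂T/∂y = -0.01059.
Steepest decrease is along −∇f: components (+0.01521 E, +0.01059 N).
Azimuth = atan2(+0.01521, +0.01059) = 55.2° ≈ 055°.

055°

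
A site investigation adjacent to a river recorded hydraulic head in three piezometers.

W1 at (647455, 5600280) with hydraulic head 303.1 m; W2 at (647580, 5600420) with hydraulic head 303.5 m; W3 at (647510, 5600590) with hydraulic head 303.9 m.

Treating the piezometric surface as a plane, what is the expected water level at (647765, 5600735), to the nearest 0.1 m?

Differences from W1: to W2 (Δx, Δy, Δh) = (125, 140, +0.4); to W3 = (55, 310, +0.8).
Solve a·Δx + b·Δy = Δh: det = 125·310 − 55·140 = 31050.
∂h/∂x = [(+0.4)·310 − (+0.8)·140] / 31050 = +0.0003865
∂h/∂y = [125·(+0.8) − 55·(+0.4)] / 31050 = +0.002512
h(647765, 5600735) = 303.1 + (+0.0003865)·(310) + (+0.002512)·(455) = 303.1 +0.120 +1.143 = 304.363 m.

304.4 m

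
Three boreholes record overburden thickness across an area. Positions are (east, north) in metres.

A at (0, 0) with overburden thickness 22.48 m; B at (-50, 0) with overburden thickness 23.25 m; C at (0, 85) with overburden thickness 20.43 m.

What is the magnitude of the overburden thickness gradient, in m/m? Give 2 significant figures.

0.029 m/m

∂d/∂x = (23.25 − 22.48) / (-50 − 0) = -0.01540
∂d/∂y = (20.43 − 22.48) / (85 − 0) = -0.02412
|∇f| = √(-0.01540² + -0.02412²) = 0.02862 m/m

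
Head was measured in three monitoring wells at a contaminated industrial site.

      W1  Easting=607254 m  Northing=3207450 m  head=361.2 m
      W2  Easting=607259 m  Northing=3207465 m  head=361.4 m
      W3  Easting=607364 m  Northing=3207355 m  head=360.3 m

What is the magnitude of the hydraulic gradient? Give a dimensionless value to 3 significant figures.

Three-point gradient (reference W1): Δ to W2 = (5, 15, +0.2), Δ to W3 = (110, -95, -0.9).
∂h/∂x = +0.002588, ∂h/∂y = +0.01247 (det = -2125).
|∇h| = √(0.002588² + 0.01247²) = 0.01274

0.0127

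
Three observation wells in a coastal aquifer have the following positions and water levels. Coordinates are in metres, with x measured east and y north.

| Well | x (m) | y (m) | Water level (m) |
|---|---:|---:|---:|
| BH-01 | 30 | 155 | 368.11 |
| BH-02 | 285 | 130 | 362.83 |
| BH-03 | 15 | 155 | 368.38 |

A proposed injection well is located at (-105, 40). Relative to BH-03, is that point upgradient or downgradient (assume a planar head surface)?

downgradient

Differences from BH-01: to BH-02 (Δx, Δy, Δh) = (255, -25, -5.28); to BH-03 = (-15, 0, +0.27).
Determinant of the coordinate differences = 255·0 − (-15)·(-25) = -375.
∂h/∂x = [(-5.28)·0 − (+0.27)·(-25)] / -375 = -0.01800
∂h/∂y = [255·(+0.27) − (-15)·(-5.28)] / -375 = +0.02760
Head at (-105, 40) = 368.11 + (-0.01800)·(-135) + (+0.02760)·(-115) = 367.37 m.
That is lower than the 368.38 m at BH-03, so the point is downgradient.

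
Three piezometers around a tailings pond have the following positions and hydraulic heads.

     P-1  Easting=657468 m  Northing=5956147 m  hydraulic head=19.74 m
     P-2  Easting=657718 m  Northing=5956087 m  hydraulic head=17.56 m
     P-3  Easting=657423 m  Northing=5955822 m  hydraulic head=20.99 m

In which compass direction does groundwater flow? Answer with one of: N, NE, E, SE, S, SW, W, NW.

Differences from P-1: to P-2 (Δx, Δy, Δh) = (250, -60, -2.18); to P-3 = (-45, -325, +1.25).
Determinant of the coordinate differences = 250·(-325) − (-45)·(-60) = -83950.
∂h/∂x = [(-2.18)·(-325) − (+1.25)·(-60)] / -83950 = -0.009333
∂h/∂y = [250·(+1.25) − (-45)·(-2.18)] / -83950 = -0.002554
Flow = −∇h = (+0.009333 east, +0.002554 north), which points east.

E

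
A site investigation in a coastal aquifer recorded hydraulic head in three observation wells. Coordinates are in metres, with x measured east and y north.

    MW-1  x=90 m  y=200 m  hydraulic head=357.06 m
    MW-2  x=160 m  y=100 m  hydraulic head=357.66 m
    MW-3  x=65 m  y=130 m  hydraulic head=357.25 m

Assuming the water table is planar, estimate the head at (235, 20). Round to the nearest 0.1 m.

Three-point gradient (reference MW-1): Δ to MW-2 = (70, -100, +0.60), Δ to MW-3 = (-25, -70, +0.19).
∂h/∂x = +0.003108, ∂h/∂y = -0.003824 (det = -7400).
h(235, 20) = 357.06 + (+0.003108)·(145) + (-0.003824)·(-180) = 357.06 +0.451 +0.688 = 358.199 m.

358.2 m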